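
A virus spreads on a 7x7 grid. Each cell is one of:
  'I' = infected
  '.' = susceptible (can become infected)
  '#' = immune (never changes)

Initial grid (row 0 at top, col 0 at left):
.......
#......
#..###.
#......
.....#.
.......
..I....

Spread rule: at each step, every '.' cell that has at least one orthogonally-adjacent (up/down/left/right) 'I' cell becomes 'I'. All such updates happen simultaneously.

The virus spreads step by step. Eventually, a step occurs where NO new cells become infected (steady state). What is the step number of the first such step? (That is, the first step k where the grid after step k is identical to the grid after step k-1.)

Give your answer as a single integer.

Answer: 11

Derivation:
Step 0 (initial): 1 infected
Step 1: +3 new -> 4 infected
Step 2: +5 new -> 9 infected
Step 3: +6 new -> 15 infected
Step 4: +7 new -> 22 infected
Step 5: +4 new -> 26 infected
Step 6: +5 new -> 31 infected
Step 7: +4 new -> 35 infected
Step 8: +4 new -> 39 infected
Step 9: +2 new -> 41 infected
Step 10: +1 new -> 42 infected
Step 11: +0 new -> 42 infected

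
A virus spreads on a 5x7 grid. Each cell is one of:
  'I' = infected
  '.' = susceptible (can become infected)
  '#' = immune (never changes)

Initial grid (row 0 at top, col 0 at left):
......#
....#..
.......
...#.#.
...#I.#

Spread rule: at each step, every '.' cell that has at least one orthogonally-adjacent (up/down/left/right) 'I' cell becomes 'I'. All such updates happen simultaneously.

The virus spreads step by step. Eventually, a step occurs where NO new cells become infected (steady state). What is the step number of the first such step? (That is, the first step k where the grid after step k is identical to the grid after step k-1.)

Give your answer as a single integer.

Answer: 9

Derivation:
Step 0 (initial): 1 infected
Step 1: +2 new -> 3 infected
Step 2: +1 new -> 4 infected
Step 3: +2 new -> 6 infected
Step 4: +4 new -> 10 infected
Step 5: +7 new -> 17 infected
Step 6: +6 new -> 23 infected
Step 7: +4 new -> 27 infected
Step 8: +2 new -> 29 infected
Step 9: +0 new -> 29 infected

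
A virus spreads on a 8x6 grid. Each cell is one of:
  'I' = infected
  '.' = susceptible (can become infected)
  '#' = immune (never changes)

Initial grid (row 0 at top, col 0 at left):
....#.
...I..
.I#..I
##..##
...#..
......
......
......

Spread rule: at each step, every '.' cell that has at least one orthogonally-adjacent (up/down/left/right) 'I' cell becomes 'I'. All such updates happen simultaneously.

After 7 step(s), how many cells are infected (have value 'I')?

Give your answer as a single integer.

Answer: 30

Derivation:
Step 0 (initial): 3 infected
Step 1: +8 new -> 11 infected
Step 2: +5 new -> 16 infected
Step 3: +2 new -> 18 infected
Step 4: +1 new -> 19 infected
Step 5: +2 new -> 21 infected
Step 6: +4 new -> 25 infected
Step 7: +5 new -> 30 infected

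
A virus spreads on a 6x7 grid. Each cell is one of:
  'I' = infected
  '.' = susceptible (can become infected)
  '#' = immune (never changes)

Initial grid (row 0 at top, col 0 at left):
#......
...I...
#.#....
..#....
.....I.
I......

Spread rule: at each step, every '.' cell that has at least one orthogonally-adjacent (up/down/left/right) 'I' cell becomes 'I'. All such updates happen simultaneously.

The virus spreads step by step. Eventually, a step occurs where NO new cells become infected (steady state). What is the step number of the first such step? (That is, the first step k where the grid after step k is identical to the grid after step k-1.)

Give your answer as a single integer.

Answer: 5

Derivation:
Step 0 (initial): 3 infected
Step 1: +10 new -> 13 infected
Step 2: +15 new -> 28 infected
Step 3: +9 new -> 37 infected
Step 4: +1 new -> 38 infected
Step 5: +0 new -> 38 infected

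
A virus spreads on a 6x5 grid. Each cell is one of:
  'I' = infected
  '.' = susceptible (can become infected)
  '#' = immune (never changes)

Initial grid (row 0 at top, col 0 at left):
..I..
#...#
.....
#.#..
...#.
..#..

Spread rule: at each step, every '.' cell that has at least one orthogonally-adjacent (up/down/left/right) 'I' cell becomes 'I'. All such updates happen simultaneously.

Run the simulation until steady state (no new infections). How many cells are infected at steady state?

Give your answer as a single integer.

Step 0 (initial): 1 infected
Step 1: +3 new -> 4 infected
Step 2: +5 new -> 9 infected
Step 3: +2 new -> 11 infected
Step 4: +4 new -> 15 infected
Step 5: +2 new -> 17 infected
Step 6: +4 new -> 21 infected
Step 7: +2 new -> 23 infected
Step 8: +1 new -> 24 infected
Step 9: +0 new -> 24 infected

Answer: 24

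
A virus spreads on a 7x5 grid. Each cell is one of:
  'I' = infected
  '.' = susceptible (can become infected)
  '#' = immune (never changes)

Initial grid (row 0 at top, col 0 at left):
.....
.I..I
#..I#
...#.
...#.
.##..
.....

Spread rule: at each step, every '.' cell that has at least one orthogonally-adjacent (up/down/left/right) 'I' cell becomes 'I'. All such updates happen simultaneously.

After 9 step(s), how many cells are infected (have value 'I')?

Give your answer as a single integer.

Step 0 (initial): 3 infected
Step 1: +7 new -> 10 infected
Step 2: +5 new -> 15 infected
Step 3: +3 new -> 18 infected
Step 4: +1 new -> 19 infected
Step 5: +1 new -> 20 infected
Step 6: +1 new -> 21 infected
Step 7: +1 new -> 22 infected
Step 8: +1 new -> 23 infected
Step 9: +1 new -> 24 infected

Answer: 24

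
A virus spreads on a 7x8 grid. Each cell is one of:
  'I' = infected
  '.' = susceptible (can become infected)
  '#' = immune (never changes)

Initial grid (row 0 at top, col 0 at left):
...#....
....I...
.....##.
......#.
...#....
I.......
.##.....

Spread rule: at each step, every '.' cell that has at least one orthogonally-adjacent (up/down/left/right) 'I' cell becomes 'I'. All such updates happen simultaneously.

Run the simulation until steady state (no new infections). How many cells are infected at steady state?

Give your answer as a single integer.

Answer: 49

Derivation:
Step 0 (initial): 2 infected
Step 1: +7 new -> 9 infected
Step 2: +8 new -> 17 infected
Step 3: +12 new -> 29 infected
Step 4: +9 new -> 38 infected
Step 5: +5 new -> 43 infected
Step 6: +3 new -> 46 infected
Step 7: +2 new -> 48 infected
Step 8: +1 new -> 49 infected
Step 9: +0 new -> 49 infected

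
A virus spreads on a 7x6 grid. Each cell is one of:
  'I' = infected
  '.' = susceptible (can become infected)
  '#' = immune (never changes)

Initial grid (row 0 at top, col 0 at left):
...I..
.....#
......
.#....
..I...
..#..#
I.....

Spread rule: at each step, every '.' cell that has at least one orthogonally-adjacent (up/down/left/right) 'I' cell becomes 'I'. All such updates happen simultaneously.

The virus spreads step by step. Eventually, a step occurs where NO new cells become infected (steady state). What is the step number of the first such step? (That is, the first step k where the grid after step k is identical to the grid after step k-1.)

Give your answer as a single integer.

Answer: 6

Derivation:
Step 0 (initial): 3 infected
Step 1: +8 new -> 11 infected
Step 2: +12 new -> 23 infected
Step 3: +9 new -> 32 infected
Step 4: +5 new -> 37 infected
Step 5: +1 new -> 38 infected
Step 6: +0 new -> 38 infected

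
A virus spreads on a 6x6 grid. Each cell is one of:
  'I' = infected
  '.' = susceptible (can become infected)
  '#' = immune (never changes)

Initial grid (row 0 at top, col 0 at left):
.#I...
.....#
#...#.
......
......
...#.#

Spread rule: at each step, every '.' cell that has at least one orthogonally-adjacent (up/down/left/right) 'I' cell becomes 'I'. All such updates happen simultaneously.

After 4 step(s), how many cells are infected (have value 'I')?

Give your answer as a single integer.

Answer: 17

Derivation:
Step 0 (initial): 1 infected
Step 1: +2 new -> 3 infected
Step 2: +4 new -> 7 infected
Step 3: +6 new -> 13 infected
Step 4: +4 new -> 17 infected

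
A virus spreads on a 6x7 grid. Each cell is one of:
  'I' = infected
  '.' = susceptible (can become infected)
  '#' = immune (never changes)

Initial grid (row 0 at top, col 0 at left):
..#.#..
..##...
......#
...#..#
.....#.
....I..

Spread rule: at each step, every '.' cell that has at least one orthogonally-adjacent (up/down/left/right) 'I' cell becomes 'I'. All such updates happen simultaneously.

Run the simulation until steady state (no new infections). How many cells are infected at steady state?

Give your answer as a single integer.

Step 0 (initial): 1 infected
Step 1: +3 new -> 4 infected
Step 2: +4 new -> 8 infected
Step 3: +5 new -> 13 infected
Step 4: +6 new -> 19 infected
Step 5: +4 new -> 23 infected
Step 6: +4 new -> 27 infected
Step 7: +3 new -> 30 infected
Step 8: +2 new -> 32 infected
Step 9: +1 new -> 33 infected
Step 10: +0 new -> 33 infected

Answer: 33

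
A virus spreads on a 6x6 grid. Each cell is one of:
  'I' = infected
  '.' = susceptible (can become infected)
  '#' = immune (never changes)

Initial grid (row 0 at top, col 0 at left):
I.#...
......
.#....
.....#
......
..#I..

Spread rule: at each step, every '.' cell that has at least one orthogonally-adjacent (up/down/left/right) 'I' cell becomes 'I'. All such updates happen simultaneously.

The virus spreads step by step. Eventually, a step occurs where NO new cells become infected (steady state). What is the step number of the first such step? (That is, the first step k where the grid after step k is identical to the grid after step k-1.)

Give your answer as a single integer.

Step 0 (initial): 2 infected
Step 1: +4 new -> 6 infected
Step 2: +6 new -> 12 infected
Step 3: +7 new -> 19 infected
Step 4: +6 new -> 25 infected
Step 5: +4 new -> 29 infected
Step 6: +2 new -> 31 infected
Step 7: +1 new -> 32 infected
Step 8: +0 new -> 32 infected

Answer: 8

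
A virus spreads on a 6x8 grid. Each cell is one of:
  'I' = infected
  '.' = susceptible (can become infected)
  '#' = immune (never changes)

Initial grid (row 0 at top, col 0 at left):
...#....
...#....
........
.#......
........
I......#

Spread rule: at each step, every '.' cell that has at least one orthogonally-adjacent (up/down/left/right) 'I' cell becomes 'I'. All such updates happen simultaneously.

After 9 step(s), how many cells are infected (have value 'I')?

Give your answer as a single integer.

Step 0 (initial): 1 infected
Step 1: +2 new -> 3 infected
Step 2: +3 new -> 6 infected
Step 3: +3 new -> 9 infected
Step 4: +5 new -> 14 infected
Step 5: +6 new -> 20 infected
Step 6: +6 new -> 26 infected
Step 7: +4 new -> 30 infected
Step 8: +4 new -> 34 infected
Step 9: +4 new -> 38 infected

Answer: 38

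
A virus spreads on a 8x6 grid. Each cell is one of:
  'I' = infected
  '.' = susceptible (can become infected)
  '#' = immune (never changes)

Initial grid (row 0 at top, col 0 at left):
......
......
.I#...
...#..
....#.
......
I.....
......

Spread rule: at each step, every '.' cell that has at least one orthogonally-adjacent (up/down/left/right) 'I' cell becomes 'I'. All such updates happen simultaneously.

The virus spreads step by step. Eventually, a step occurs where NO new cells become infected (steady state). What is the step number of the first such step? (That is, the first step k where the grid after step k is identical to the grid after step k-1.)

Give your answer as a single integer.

Step 0 (initial): 2 infected
Step 1: +6 new -> 8 infected
Step 2: +10 new -> 18 infected
Step 3: +7 new -> 25 infected
Step 4: +7 new -> 32 infected
Step 5: +6 new -> 38 infected
Step 6: +5 new -> 43 infected
Step 7: +2 new -> 45 infected
Step 8: +0 new -> 45 infected

Answer: 8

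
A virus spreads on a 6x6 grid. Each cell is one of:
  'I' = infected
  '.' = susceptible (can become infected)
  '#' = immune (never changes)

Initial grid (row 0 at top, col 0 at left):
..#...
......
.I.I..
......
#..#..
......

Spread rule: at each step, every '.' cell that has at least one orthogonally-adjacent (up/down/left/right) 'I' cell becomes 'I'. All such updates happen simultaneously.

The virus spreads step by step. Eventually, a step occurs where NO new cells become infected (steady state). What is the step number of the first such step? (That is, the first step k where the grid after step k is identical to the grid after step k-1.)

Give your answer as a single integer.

Answer: 6

Derivation:
Step 0 (initial): 2 infected
Step 1: +7 new -> 9 infected
Step 2: +10 new -> 19 infected
Step 3: +7 new -> 26 infected
Step 4: +5 new -> 31 infected
Step 5: +2 new -> 33 infected
Step 6: +0 new -> 33 infected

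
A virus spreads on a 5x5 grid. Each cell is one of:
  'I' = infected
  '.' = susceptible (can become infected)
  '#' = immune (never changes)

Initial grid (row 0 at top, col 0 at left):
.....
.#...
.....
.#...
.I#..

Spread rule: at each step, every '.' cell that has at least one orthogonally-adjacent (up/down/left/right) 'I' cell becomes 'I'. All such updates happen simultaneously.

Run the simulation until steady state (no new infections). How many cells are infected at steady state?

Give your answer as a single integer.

Answer: 22

Derivation:
Step 0 (initial): 1 infected
Step 1: +1 new -> 2 infected
Step 2: +1 new -> 3 infected
Step 3: +1 new -> 4 infected
Step 4: +2 new -> 6 infected
Step 5: +2 new -> 8 infected
Step 6: +4 new -> 12 infected
Step 7: +4 new -> 16 infected
Step 8: +4 new -> 20 infected
Step 9: +2 new -> 22 infected
Step 10: +0 new -> 22 infected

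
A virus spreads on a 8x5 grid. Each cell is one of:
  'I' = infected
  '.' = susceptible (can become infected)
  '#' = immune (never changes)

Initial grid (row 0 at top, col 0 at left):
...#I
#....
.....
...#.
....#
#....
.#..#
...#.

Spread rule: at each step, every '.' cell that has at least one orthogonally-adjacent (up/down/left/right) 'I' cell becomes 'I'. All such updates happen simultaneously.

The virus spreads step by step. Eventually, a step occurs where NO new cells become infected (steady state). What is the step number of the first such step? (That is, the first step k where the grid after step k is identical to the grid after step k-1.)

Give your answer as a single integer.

Step 0 (initial): 1 infected
Step 1: +1 new -> 2 infected
Step 2: +2 new -> 4 infected
Step 3: +3 new -> 7 infected
Step 4: +3 new -> 10 infected
Step 5: +3 new -> 13 infected
Step 6: +4 new -> 17 infected
Step 7: +4 new -> 21 infected
Step 8: +4 new -> 25 infected
Step 9: +3 new -> 28 infected
Step 10: +1 new -> 29 infected
Step 11: +1 new -> 30 infected
Step 12: +1 new -> 31 infected
Step 13: +0 new -> 31 infected

Answer: 13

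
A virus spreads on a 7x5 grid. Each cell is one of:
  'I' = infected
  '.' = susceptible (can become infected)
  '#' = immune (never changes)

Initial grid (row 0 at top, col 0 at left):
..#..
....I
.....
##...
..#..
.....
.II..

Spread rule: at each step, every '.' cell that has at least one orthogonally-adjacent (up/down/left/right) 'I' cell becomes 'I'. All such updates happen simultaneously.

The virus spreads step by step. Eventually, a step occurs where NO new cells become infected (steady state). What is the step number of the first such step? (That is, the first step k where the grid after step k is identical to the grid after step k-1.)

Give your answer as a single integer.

Answer: 6

Derivation:
Step 0 (initial): 3 infected
Step 1: +7 new -> 10 infected
Step 2: +8 new -> 18 infected
Step 3: +7 new -> 25 infected
Step 4: +4 new -> 29 infected
Step 5: +2 new -> 31 infected
Step 6: +0 new -> 31 infected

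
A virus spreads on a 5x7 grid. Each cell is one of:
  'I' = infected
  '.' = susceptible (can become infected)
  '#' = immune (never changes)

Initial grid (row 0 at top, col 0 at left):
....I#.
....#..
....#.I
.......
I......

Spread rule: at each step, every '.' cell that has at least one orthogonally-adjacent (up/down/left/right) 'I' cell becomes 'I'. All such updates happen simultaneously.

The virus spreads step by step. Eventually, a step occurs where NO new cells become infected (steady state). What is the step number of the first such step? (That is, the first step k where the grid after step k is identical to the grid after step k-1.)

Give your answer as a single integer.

Answer: 5

Derivation:
Step 0 (initial): 3 infected
Step 1: +6 new -> 9 infected
Step 2: +9 new -> 18 infected
Step 3: +9 new -> 27 infected
Step 4: +5 new -> 32 infected
Step 5: +0 new -> 32 infected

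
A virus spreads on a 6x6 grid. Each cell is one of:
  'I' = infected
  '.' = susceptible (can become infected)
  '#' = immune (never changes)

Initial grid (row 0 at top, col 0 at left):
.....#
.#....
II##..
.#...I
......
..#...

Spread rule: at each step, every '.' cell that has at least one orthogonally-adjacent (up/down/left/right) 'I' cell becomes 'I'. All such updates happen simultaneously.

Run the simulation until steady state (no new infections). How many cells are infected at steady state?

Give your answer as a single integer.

Step 0 (initial): 3 infected
Step 1: +5 new -> 8 infected
Step 2: +7 new -> 15 infected
Step 3: +7 new -> 22 infected
Step 4: +6 new -> 28 infected
Step 5: +2 new -> 30 infected
Step 6: +0 new -> 30 infected

Answer: 30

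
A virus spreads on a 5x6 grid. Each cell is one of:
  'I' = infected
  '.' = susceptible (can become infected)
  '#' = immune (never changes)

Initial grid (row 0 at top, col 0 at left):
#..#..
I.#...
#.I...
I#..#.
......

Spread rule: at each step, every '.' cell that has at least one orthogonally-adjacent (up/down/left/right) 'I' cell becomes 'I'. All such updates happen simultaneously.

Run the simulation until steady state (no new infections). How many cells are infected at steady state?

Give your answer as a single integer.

Answer: 24

Derivation:
Step 0 (initial): 3 infected
Step 1: +5 new -> 8 infected
Step 2: +6 new -> 14 infected
Step 3: +4 new -> 18 infected
Step 4: +4 new -> 22 infected
Step 5: +2 new -> 24 infected
Step 6: +0 new -> 24 infected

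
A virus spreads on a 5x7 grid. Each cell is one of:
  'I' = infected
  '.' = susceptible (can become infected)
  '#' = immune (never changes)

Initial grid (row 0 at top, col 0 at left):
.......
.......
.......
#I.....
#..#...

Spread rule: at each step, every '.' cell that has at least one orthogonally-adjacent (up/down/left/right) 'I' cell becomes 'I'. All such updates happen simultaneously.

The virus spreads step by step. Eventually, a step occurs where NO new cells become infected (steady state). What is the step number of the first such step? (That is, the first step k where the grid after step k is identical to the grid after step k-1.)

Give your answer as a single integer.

Step 0 (initial): 1 infected
Step 1: +3 new -> 4 infected
Step 2: +5 new -> 9 infected
Step 3: +5 new -> 14 infected
Step 4: +6 new -> 20 infected
Step 5: +5 new -> 25 infected
Step 6: +4 new -> 29 infected
Step 7: +2 new -> 31 infected
Step 8: +1 new -> 32 infected
Step 9: +0 new -> 32 infected

Answer: 9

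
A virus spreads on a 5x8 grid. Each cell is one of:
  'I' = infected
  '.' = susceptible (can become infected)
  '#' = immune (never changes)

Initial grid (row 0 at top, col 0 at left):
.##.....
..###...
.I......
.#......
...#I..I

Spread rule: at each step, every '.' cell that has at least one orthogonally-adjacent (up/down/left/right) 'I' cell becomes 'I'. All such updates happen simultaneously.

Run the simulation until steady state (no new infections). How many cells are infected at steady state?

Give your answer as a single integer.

Step 0 (initial): 3 infected
Step 1: +7 new -> 10 infected
Step 2: +9 new -> 19 infected
Step 3: +6 new -> 25 infected
Step 4: +4 new -> 29 infected
Step 5: +2 new -> 31 infected
Step 6: +1 new -> 32 infected
Step 7: +1 new -> 33 infected
Step 8: +0 new -> 33 infected

Answer: 33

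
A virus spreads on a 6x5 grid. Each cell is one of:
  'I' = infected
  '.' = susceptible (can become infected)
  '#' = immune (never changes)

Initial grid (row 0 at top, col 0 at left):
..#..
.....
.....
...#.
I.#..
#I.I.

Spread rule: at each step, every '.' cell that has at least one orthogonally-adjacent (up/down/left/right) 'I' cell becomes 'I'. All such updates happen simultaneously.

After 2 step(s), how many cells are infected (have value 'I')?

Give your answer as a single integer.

Answer: 11

Derivation:
Step 0 (initial): 3 infected
Step 1: +5 new -> 8 infected
Step 2: +3 new -> 11 infected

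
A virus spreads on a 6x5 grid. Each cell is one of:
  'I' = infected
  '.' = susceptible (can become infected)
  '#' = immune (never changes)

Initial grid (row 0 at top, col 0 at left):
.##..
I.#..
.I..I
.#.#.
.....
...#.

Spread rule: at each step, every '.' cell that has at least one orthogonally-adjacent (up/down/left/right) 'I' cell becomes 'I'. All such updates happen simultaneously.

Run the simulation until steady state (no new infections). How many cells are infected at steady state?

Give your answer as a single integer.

Step 0 (initial): 3 infected
Step 1: +7 new -> 10 infected
Step 2: +5 new -> 15 infected
Step 3: +5 new -> 20 infected
Step 4: +3 new -> 23 infected
Step 5: +1 new -> 24 infected
Step 6: +0 new -> 24 infected

Answer: 24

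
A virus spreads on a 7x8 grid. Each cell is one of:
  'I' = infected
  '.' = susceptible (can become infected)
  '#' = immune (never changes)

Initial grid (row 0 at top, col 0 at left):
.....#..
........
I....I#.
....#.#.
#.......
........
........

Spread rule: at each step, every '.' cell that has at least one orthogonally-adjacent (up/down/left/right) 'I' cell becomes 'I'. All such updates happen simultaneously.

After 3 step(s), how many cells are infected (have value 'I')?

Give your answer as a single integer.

Step 0 (initial): 2 infected
Step 1: +6 new -> 8 infected
Step 2: +8 new -> 16 infected
Step 3: +12 new -> 28 infected

Answer: 28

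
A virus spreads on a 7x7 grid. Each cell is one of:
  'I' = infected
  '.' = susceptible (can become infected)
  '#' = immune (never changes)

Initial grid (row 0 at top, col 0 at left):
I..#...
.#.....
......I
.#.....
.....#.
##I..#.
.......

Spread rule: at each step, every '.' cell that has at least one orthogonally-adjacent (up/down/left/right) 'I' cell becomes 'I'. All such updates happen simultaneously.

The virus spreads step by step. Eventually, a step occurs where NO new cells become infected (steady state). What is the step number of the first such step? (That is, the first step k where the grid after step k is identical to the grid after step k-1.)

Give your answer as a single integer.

Step 0 (initial): 3 infected
Step 1: +8 new -> 11 infected
Step 2: +13 new -> 24 infected
Step 3: +14 new -> 38 infected
Step 4: +4 new -> 42 infected
Step 5: +0 new -> 42 infected

Answer: 5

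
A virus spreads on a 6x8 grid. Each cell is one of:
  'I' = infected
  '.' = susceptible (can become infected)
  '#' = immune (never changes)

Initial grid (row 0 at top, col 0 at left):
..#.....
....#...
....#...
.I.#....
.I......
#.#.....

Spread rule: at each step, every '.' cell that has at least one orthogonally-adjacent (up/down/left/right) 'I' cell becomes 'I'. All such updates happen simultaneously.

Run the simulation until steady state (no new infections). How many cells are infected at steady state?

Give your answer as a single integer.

Answer: 42

Derivation:
Step 0 (initial): 2 infected
Step 1: +6 new -> 8 infected
Step 2: +4 new -> 12 infected
Step 3: +6 new -> 18 infected
Step 4: +5 new -> 23 infected
Step 5: +4 new -> 27 infected
Step 6: +5 new -> 32 infected
Step 7: +5 new -> 37 infected
Step 8: +3 new -> 40 infected
Step 9: +2 new -> 42 infected
Step 10: +0 new -> 42 infected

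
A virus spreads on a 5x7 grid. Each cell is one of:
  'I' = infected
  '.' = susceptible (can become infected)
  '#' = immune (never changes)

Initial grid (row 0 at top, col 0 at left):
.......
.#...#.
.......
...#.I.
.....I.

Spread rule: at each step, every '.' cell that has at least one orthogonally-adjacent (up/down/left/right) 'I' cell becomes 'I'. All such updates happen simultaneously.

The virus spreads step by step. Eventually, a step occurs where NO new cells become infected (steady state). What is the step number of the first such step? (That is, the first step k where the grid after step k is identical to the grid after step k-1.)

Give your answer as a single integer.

Answer: 9

Derivation:
Step 0 (initial): 2 infected
Step 1: +5 new -> 7 infected
Step 2: +3 new -> 10 infected
Step 3: +4 new -> 14 infected
Step 4: +6 new -> 20 infected
Step 5: +6 new -> 26 infected
Step 6: +3 new -> 29 infected
Step 7: +2 new -> 31 infected
Step 8: +1 new -> 32 infected
Step 9: +0 new -> 32 infected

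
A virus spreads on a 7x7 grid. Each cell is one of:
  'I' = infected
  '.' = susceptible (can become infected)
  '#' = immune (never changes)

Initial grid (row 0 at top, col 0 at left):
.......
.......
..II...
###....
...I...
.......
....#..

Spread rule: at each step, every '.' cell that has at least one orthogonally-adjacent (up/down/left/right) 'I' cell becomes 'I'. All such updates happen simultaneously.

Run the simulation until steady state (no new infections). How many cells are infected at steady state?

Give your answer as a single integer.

Step 0 (initial): 3 infected
Step 1: +8 new -> 11 infected
Step 2: +12 new -> 23 infected
Step 3: +11 new -> 34 infected
Step 4: +8 new -> 42 infected
Step 5: +3 new -> 45 infected
Step 6: +0 new -> 45 infected

Answer: 45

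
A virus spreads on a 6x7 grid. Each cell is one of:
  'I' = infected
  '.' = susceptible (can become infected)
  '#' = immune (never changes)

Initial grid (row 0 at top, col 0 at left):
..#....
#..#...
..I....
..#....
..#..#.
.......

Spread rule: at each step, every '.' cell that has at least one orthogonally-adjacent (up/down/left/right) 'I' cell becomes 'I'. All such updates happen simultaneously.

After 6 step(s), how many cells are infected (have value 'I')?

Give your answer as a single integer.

Answer: 35

Derivation:
Step 0 (initial): 1 infected
Step 1: +3 new -> 4 infected
Step 2: +5 new -> 9 infected
Step 3: +7 new -> 16 infected
Step 4: +9 new -> 25 infected
Step 5: +7 new -> 32 infected
Step 6: +3 new -> 35 infected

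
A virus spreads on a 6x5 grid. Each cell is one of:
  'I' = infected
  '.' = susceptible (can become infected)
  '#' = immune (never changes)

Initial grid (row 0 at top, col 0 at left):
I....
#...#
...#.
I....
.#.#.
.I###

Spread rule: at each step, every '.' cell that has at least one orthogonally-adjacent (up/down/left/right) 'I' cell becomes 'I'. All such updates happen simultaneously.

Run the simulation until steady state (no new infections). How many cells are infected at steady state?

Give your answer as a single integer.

Step 0 (initial): 3 infected
Step 1: +5 new -> 8 infected
Step 2: +4 new -> 12 infected
Step 3: +5 new -> 17 infected
Step 4: +3 new -> 20 infected
Step 5: +2 new -> 22 infected
Step 6: +0 new -> 22 infected

Answer: 22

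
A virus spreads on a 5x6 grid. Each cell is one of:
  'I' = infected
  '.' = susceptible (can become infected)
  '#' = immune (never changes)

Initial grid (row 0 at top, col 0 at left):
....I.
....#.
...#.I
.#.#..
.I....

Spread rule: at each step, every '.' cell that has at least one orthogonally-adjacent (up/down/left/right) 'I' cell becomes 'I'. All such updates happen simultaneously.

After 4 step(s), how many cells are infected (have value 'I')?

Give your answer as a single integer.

Step 0 (initial): 3 infected
Step 1: +7 new -> 10 infected
Step 2: +7 new -> 17 infected
Step 3: +5 new -> 22 infected
Step 4: +4 new -> 26 infected

Answer: 26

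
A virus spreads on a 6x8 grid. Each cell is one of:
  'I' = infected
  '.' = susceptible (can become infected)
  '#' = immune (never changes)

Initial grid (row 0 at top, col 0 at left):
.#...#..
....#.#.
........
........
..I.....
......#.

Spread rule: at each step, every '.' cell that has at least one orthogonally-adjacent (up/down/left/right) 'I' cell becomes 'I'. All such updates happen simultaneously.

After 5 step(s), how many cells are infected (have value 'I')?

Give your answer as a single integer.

Step 0 (initial): 1 infected
Step 1: +4 new -> 5 infected
Step 2: +7 new -> 12 infected
Step 3: +8 new -> 20 infected
Step 4: +8 new -> 28 infected
Step 5: +5 new -> 33 infected

Answer: 33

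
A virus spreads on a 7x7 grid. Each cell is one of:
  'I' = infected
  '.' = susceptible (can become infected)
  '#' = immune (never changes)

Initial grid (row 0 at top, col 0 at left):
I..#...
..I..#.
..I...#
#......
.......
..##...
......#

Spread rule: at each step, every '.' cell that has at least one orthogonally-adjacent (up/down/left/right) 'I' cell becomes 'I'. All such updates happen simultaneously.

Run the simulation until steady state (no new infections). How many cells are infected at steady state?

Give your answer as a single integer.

Step 0 (initial): 3 infected
Step 1: +8 new -> 11 infected
Step 2: +6 new -> 17 infected
Step 3: +5 new -> 22 infected
Step 4: +5 new -> 27 infected
Step 5: +6 new -> 33 infected
Step 6: +6 new -> 39 infected
Step 7: +3 new -> 42 infected
Step 8: +0 new -> 42 infected

Answer: 42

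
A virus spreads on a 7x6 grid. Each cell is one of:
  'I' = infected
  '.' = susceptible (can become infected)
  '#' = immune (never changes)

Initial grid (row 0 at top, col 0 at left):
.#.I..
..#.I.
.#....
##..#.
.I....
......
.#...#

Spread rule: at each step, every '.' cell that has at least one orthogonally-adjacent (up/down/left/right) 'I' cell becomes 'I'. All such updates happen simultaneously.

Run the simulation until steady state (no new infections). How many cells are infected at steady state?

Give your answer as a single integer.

Step 0 (initial): 3 infected
Step 1: +8 new -> 11 infected
Step 2: +7 new -> 18 infected
Step 3: +7 new -> 25 infected
Step 4: +3 new -> 28 infected
Step 5: +2 new -> 30 infected
Step 6: +0 new -> 30 infected

Answer: 30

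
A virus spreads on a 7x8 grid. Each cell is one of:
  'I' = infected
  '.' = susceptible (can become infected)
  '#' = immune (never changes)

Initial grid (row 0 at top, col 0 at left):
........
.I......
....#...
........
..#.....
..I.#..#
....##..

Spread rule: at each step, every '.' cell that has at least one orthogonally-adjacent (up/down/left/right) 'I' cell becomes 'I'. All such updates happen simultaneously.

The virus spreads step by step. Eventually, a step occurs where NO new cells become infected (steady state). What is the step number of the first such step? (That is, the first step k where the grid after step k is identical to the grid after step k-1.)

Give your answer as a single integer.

Step 0 (initial): 2 infected
Step 1: +7 new -> 9 infected
Step 2: +11 new -> 20 infected
Step 3: +9 new -> 29 infected
Step 4: +4 new -> 33 infected
Step 5: +6 new -> 39 infected
Step 6: +6 new -> 45 infected
Step 7: +4 new -> 49 infected
Step 8: +1 new -> 50 infected
Step 9: +0 new -> 50 infected

Answer: 9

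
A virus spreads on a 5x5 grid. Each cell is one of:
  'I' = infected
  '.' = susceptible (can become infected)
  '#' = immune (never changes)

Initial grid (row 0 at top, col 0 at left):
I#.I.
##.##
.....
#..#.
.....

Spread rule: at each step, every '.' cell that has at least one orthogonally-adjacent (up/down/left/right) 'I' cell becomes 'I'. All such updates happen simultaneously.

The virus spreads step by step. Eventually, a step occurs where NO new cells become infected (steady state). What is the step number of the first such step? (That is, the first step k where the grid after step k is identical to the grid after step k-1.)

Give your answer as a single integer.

Answer: 8

Derivation:
Step 0 (initial): 2 infected
Step 1: +2 new -> 4 infected
Step 2: +1 new -> 5 infected
Step 3: +1 new -> 6 infected
Step 4: +3 new -> 9 infected
Step 5: +4 new -> 13 infected
Step 6: +3 new -> 16 infected
Step 7: +2 new -> 18 infected
Step 8: +0 new -> 18 infected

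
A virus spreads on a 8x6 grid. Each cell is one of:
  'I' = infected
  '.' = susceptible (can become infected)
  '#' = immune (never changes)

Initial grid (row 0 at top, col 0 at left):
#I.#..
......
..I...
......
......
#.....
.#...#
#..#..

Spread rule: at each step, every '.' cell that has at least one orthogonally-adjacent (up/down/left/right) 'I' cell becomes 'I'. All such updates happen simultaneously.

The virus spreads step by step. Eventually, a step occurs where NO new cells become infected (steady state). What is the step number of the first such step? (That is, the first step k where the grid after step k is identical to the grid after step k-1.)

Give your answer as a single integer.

Step 0 (initial): 2 infected
Step 1: +6 new -> 8 infected
Step 2: +7 new -> 15 infected
Step 3: +7 new -> 22 infected
Step 4: +8 new -> 30 infected
Step 5: +5 new -> 35 infected
Step 6: +3 new -> 38 infected
Step 7: +1 new -> 39 infected
Step 8: +1 new -> 40 infected
Step 9: +0 new -> 40 infected

Answer: 9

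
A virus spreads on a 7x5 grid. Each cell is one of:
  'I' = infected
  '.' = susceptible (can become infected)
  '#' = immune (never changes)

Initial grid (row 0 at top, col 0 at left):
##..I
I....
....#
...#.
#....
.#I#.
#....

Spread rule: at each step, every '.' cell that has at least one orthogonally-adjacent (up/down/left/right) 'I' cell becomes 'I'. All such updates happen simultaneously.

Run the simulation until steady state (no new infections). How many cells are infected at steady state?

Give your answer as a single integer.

Answer: 26

Derivation:
Step 0 (initial): 3 infected
Step 1: +6 new -> 9 infected
Step 2: +10 new -> 19 infected
Step 3: +5 new -> 24 infected
Step 4: +2 new -> 26 infected
Step 5: +0 new -> 26 infected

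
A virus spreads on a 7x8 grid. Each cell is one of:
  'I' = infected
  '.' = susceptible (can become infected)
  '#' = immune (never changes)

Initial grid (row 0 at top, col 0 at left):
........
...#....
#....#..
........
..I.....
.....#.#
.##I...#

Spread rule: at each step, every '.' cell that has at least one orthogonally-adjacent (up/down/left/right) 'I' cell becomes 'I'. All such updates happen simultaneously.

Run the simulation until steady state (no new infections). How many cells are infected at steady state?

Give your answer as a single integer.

Step 0 (initial): 2 infected
Step 1: +6 new -> 8 infected
Step 2: +8 new -> 16 infected
Step 3: +8 new -> 24 infected
Step 4: +7 new -> 31 infected
Step 5: +6 new -> 37 infected
Step 6: +5 new -> 42 infected
Step 7: +3 new -> 45 infected
Step 8: +2 new -> 47 infected
Step 9: +1 new -> 48 infected
Step 10: +0 new -> 48 infected

Answer: 48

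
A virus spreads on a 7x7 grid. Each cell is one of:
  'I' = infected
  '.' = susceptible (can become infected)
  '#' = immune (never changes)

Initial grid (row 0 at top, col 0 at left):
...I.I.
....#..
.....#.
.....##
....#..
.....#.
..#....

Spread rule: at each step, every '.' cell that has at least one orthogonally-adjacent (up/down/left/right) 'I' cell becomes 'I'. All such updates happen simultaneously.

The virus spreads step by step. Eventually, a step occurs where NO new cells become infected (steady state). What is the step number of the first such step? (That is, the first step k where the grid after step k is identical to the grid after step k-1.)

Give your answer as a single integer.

Step 0 (initial): 2 infected
Step 1: +5 new -> 7 infected
Step 2: +4 new -> 11 infected
Step 3: +6 new -> 17 infected
Step 4: +5 new -> 22 infected
Step 5: +4 new -> 26 infected
Step 6: +5 new -> 31 infected
Step 7: +3 new -> 34 infected
Step 8: +3 new -> 37 infected
Step 9: +2 new -> 39 infected
Step 10: +1 new -> 40 infected
Step 11: +1 new -> 41 infected
Step 12: +1 new -> 42 infected
Step 13: +0 new -> 42 infected

Answer: 13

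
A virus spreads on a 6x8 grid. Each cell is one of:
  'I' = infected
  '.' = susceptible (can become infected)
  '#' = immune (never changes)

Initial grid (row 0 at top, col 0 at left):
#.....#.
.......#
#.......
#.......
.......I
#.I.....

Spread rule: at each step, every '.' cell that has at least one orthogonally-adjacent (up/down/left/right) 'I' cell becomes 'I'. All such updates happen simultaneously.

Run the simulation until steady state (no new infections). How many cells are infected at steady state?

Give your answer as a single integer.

Step 0 (initial): 2 infected
Step 1: +6 new -> 8 infected
Step 2: +8 new -> 16 infected
Step 3: +8 new -> 24 infected
Step 4: +6 new -> 30 infected
Step 5: +5 new -> 35 infected
Step 6: +5 new -> 40 infected
Step 7: +1 new -> 41 infected
Step 8: +0 new -> 41 infected

Answer: 41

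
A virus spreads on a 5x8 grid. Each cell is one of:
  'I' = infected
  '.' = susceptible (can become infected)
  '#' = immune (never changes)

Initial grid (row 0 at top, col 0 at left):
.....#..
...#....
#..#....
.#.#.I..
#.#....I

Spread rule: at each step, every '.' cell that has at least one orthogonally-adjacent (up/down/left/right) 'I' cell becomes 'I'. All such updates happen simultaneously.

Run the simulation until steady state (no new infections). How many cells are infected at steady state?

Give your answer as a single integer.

Answer: 30

Derivation:
Step 0 (initial): 2 infected
Step 1: +6 new -> 8 infected
Step 2: +5 new -> 13 infected
Step 3: +4 new -> 17 infected
Step 4: +3 new -> 20 infected
Step 5: +1 new -> 21 infected
Step 6: +1 new -> 22 infected
Step 7: +2 new -> 24 infected
Step 8: +3 new -> 27 infected
Step 9: +3 new -> 30 infected
Step 10: +0 new -> 30 infected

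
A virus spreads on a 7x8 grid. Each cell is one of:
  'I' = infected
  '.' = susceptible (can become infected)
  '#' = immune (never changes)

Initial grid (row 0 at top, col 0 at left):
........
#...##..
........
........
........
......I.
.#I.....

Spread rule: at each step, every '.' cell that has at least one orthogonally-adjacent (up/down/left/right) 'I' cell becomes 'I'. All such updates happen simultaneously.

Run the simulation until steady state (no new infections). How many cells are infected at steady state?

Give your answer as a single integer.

Answer: 52

Derivation:
Step 0 (initial): 2 infected
Step 1: +6 new -> 8 infected
Step 2: +10 new -> 18 infected
Step 3: +8 new -> 26 infected
Step 4: +9 new -> 35 infected
Step 5: +7 new -> 42 infected
Step 6: +6 new -> 48 infected
Step 7: +3 new -> 51 infected
Step 8: +1 new -> 52 infected
Step 9: +0 new -> 52 infected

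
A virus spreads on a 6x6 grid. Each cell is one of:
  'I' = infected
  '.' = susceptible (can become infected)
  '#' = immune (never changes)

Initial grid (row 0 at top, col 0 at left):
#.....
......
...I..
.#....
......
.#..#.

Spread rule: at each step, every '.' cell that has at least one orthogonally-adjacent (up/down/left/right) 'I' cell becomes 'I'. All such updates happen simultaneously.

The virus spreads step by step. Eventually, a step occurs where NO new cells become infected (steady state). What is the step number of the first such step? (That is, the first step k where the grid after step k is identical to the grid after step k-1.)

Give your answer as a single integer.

Step 0 (initial): 1 infected
Step 1: +4 new -> 5 infected
Step 2: +8 new -> 13 infected
Step 3: +9 new -> 22 infected
Step 4: +7 new -> 29 infected
Step 5: +2 new -> 31 infected
Step 6: +1 new -> 32 infected
Step 7: +0 new -> 32 infected

Answer: 7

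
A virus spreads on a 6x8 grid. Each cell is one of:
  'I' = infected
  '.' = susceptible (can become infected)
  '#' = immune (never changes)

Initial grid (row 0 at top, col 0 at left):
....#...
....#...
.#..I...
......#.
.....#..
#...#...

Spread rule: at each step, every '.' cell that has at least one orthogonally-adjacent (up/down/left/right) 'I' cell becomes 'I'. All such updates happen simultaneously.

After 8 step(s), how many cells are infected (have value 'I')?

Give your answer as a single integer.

Step 0 (initial): 1 infected
Step 1: +3 new -> 4 infected
Step 2: +7 new -> 11 infected
Step 3: +7 new -> 18 infected
Step 4: +8 new -> 26 infected
Step 5: +7 new -> 33 infected
Step 6: +6 new -> 39 infected
Step 7: +1 new -> 40 infected
Step 8: +1 new -> 41 infected

Answer: 41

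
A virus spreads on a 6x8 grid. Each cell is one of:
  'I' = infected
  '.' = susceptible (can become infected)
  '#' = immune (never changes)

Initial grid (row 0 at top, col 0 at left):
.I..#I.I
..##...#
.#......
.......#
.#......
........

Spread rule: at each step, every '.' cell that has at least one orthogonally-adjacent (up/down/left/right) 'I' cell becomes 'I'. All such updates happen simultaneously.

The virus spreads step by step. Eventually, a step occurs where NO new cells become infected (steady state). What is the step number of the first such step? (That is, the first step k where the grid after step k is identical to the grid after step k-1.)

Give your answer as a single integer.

Step 0 (initial): 3 infected
Step 1: +5 new -> 8 infected
Step 2: +5 new -> 13 infected
Step 3: +4 new -> 17 infected
Step 4: +6 new -> 23 infected
Step 5: +7 new -> 30 infected
Step 6: +6 new -> 36 infected
Step 7: +4 new -> 40 infected
Step 8: +1 new -> 41 infected
Step 9: +0 new -> 41 infected

Answer: 9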